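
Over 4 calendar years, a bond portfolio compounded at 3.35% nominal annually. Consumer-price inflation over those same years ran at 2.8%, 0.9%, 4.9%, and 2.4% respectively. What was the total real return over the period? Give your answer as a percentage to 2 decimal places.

2.40%

Cumulative inflation factor: 1.028 × 1.009 × 1.049 × 1.024 ≈ 1.11419.
Nominal growth factor: 1.14089. Real growth factor = 1.14089 / 1.11419 ≈ 1.02396.
Total real return ≈ 2.3958%.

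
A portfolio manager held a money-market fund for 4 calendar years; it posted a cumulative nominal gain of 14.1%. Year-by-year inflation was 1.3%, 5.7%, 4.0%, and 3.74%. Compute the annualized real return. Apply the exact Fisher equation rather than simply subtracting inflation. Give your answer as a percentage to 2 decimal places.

Cumulative inflation factor: 1.013 × 1.057 × 1.040 × 1.0374 ≈ 1.15522.
Nominal growth factor: 1.14100. Real growth factor = 1.14100 / 1.15522 ≈ 0.98769.
Annualized: 0.98769^(1/4) − 1 ≈ -0.00309.

-0.31%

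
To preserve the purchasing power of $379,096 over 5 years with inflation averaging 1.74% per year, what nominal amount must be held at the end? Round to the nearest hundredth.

Cumulative price-level factor: (1+1.74%)^5 ≈ 1.0900807402.
Multiplying $379,096 by the price-level factor gives the future nominal sum.

$413,245.25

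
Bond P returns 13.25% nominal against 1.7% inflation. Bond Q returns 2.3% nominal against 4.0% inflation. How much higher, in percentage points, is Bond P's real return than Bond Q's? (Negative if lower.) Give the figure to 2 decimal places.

Bond P real return: 1.1325/1.017 − 1 = 11.357%.
Bond Q real return: 1.023/1.040 − 1 = -1.635%.
Difference: 11.357 − (-1.635) = 12.992 pp.

12.99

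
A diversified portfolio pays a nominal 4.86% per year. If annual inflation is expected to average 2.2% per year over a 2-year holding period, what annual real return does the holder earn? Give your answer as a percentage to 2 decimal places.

With constant rates the annual real return is the same each year: (1+4.86%)/(1+2.2%) − 1 = 0.02603.

2.60%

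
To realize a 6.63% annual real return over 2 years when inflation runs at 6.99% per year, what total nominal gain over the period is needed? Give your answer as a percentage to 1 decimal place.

Required annual nominal rate: (1+6.63%)(1+6.99%) − 1 = 14.083437%.
Cumulative over 2 years: (1 + 0.14083437)^2 − 1 ≈ 0.30150.

30.2%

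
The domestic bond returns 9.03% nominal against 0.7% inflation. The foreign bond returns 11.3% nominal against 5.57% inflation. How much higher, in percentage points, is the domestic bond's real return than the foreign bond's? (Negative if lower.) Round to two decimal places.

2.84

The domestic bond real return: 1.0903/1.007 − 1 = 8.272%.
The foreign bond real return: 1.113/1.0557 − 1 = 5.428%.
Difference: 8.272 − 5.428 = 2.844 pp.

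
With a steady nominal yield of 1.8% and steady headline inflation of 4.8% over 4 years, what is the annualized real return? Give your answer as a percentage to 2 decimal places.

-2.86%

With constant rates the annual real return is the same each year: (1+1.8%)/(1+4.8%) − 1 = -0.02863.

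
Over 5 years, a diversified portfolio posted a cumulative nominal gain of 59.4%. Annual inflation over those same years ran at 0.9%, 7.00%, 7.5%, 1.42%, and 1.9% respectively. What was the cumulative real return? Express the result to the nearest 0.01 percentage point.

32.89%

Cumulative inflation factor: 1.009 × 1.0700 × 1.075 × 1.0142 × 1.019 ≈ 1.19945.
Nominal growth factor: 1.59400. Real growth factor = 1.59400 / 1.19945 ≈ 1.32895.
Total real return ≈ 32.8945%.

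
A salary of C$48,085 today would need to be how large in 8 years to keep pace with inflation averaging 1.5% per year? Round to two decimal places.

C$54,167.40

Cumulative price-level factor: (1+1.5%)^8 ≈ 1.1264925866.
Multiplying C$48,085 by the price-level factor gives the future nominal sum.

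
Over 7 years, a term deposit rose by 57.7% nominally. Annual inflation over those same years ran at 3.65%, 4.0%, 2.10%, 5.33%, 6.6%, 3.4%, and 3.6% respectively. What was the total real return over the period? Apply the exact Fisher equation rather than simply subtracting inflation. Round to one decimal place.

Cumulative inflation factor: 1.0365 × 1.040 × 1.0210 × 1.0533 × 1.066 × 1.034 × 1.036 ≈ 1.32379.
Nominal growth factor: 1.57700. Real growth factor = 1.57700 / 1.32379 ≈ 1.19128.
Total real return ≈ 19.1280%.

19.1%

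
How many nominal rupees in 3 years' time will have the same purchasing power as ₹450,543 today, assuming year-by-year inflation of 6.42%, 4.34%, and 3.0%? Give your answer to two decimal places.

₹515,285.07

Cumulative price-level factor: 1.0642 × 1.0434 × 1.030 = 1.1436978684.
The nominal amount required is ₹450,543 scaled up by that factor.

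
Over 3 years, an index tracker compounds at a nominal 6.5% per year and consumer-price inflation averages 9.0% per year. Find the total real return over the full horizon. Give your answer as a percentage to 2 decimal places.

The annual real rate is (1+6.5%)/(1+9.0%) − 1 = -2.2936%.
Compounded over 3 years: (1 + -0.022936)^3 − 1 ≈ -0.06724.

-6.72%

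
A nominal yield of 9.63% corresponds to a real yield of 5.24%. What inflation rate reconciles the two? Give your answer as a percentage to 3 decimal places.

4.171%

From (1+r_nom) = (1+r_real)(1+π), we get 1+π = (1 + 9.63%)/(1 + 5.24%) = 1.0963/1.0524 ≈ 1.04171.
So π ≈ 4.1714%.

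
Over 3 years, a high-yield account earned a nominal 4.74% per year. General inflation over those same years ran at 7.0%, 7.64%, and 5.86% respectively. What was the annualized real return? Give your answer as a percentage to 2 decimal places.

Cumulative inflation factor: 1.070 × 1.0764 × 1.0586 ≈ 1.21924.
Nominal growth factor: 1.14905. Real growth factor = 1.14905 / 1.21924 ≈ 0.94243.
Annualized: 0.94243^(1/3) − 1 ≈ -0.01957.

-1.96%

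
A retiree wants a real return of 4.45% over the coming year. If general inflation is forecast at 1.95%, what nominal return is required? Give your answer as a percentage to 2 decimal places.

6.49%

By the Fisher equation, 1 + r_nom = (1 + 4.45%)(1 + 1.95%) = 1.0445 × 1.0195 = 1.06486775.
So r_nom = 6.486775%.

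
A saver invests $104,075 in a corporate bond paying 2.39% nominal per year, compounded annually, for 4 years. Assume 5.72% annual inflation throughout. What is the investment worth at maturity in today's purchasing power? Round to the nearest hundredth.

Nominal value at maturity: $104,075 × (1 + 2.39%)^4 ≈ $114,386.98.
Price-level factor over 4 years: (1 + 5.72%)^4 ≈ 1.2491903419.
Dividing the nominal maturity value by the price-level factor gives the value in today's money.

$91,568.90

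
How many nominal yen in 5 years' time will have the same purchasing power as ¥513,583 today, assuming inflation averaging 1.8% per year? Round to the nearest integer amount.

Cumulative price-level factor: (1+1.8%)^5 ≈ 1.0932988468.
Multiplying ¥513,583 by the price-level factor gives the future nominal sum.

¥561,500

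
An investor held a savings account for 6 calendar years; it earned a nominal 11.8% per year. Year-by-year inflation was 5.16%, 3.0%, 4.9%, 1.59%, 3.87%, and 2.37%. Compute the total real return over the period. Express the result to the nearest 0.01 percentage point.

Cumulative inflation factor: 1.0516 × 1.030 × 1.049 × 1.0159 × 1.0387 × 1.0237 ≈ 1.22737.
Nominal growth factor: 1.95277. Real growth factor = 1.95277 / 1.22737 ≈ 1.59101.
Total real return ≈ 59.1013%.

59.10%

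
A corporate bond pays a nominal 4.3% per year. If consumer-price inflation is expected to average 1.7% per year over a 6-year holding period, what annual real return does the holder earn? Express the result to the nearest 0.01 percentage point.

With constant rates the annual real return is the same each year: (1+4.3%)/(1+1.7%) − 1 = 0.02557.

2.56%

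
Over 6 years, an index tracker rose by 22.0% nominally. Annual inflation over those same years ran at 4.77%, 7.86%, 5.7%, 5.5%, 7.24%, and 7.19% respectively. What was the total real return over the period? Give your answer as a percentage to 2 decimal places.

-15.78%

Cumulative inflation factor: 1.0477 × 1.0786 × 1.057 × 1.055 × 1.0724 × 1.0719 ≈ 1.44856.
Nominal growth factor: 1.22000. Real growth factor = 1.22000 / 1.44856 ≈ 0.84222.
Total real return ≈ -15.7783%.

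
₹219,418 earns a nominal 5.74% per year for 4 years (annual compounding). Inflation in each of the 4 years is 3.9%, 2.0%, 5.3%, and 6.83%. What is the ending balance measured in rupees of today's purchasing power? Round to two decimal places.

Nominal value at maturity: ₹219,418 × (1 + 5.74%)^4 ≈ ₹274,302.32.
Price-level factor over 4 years: 1.039 × 1.020 × 1.053 × 1.0683 ≈ 1.1921676116.
The maturity value deflated by that factor is the answer in today's purchasing power.

₹230,087.04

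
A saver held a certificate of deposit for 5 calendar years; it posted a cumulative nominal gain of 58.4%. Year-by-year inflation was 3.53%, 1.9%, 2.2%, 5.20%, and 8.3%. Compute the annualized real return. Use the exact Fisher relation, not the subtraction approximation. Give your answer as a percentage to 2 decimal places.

5.22%

Cumulative inflation factor: 1.0353 × 1.019 × 1.022 × 1.0520 × 1.083 ≈ 1.22839.
Nominal growth factor: 1.58400. Real growth factor = 1.58400 / 1.22839 ≈ 1.28950.
Annualized: 1.28950^(1/5) − 1 ≈ 0.05217.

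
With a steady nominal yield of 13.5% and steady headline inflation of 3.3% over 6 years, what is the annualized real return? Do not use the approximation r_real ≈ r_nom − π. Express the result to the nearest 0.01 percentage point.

9.87%

With constant rates the annual real return is the same each year: (1+13.5%)/(1+3.3%) − 1 = 0.09874.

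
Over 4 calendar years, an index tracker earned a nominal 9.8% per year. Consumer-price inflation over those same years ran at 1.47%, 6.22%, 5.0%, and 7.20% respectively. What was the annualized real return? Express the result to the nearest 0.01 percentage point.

Cumulative inflation factor: 1.0147 × 1.0622 × 1.050 × 1.0720 ≈ 1.21319.
Nominal growth factor: 1.45348. Real growth factor = 1.45348 / 1.21319 ≈ 1.19807.
Annualized: 1.19807^(1/4) − 1 ≈ 0.04621.

4.62%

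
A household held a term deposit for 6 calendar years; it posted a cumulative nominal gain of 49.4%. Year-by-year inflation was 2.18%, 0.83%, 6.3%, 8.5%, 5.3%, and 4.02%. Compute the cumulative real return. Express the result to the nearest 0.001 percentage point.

Cumulative inflation factor: 1.0218 × 1.0083 × 1.063 × 1.085 × 1.053 × 1.0402 ≈ 1.30156.
Nominal growth factor: 1.49400. Real growth factor = 1.49400 / 1.30156 ≈ 1.14785.
Total real return ≈ 14.7854%.

14.785%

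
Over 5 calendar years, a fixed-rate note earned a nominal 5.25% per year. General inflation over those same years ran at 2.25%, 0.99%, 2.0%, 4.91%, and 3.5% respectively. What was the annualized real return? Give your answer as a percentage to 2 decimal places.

2.46%

Cumulative inflation factor: 1.0225 × 1.0099 × 1.020 × 1.0491 × 1.035 ≈ 1.14367.
Nominal growth factor: 1.29155. Real growth factor = 1.29155 / 1.14367 ≈ 1.12931.
Annualized: 1.12931^(1/5) − 1 ≈ 0.02462.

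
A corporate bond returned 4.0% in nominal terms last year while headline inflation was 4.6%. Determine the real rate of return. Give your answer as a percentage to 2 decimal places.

Real return via the Fisher equation: (1 + 4.0%)/(1 + 4.6%) − 1 = 1.040/1.046 − 1 ≈ -0.00574.

-0.57%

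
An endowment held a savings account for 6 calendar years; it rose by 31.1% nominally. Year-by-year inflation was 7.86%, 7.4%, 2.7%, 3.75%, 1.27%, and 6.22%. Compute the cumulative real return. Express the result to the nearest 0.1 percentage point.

-1.3%

Cumulative inflation factor: 1.0786 × 1.074 × 1.027 × 1.0375 × 1.0127 × 1.0622 ≈ 1.32773.
Nominal growth factor: 1.31100. Real growth factor = 1.31100 / 1.32773 ≈ 0.98740.
Total real return ≈ -1.2602%.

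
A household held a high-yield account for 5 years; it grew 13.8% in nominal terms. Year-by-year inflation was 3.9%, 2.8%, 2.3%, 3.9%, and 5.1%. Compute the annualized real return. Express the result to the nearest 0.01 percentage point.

-0.94%

Cumulative inflation factor: 1.039 × 1.028 × 1.023 × 1.039 × 1.051 ≈ 1.19317.
Nominal growth factor: 1.13800. Real growth factor = 1.13800 / 1.19317 ≈ 0.95376.
Annualized: 0.95376^(1/5) − 1 ≈ -0.00942.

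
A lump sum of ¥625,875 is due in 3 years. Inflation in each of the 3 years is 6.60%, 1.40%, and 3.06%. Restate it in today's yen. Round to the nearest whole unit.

Price-level factor over 3 years: 1.0660 × 1.0140 × 1.0306 = 1.1140002744.
Purchasing power today: ¥625,875 divided by that factor.

¥561,827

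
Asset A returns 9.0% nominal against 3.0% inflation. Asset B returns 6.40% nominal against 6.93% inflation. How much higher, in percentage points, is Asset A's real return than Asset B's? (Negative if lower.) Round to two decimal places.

Asset A real return: 1.090/1.030 − 1 = 5.825%.
Asset B real return: 1.0640/1.0693 − 1 = -0.496%.
Difference: 5.825 − (-0.496) = 6.321 pp.

6.32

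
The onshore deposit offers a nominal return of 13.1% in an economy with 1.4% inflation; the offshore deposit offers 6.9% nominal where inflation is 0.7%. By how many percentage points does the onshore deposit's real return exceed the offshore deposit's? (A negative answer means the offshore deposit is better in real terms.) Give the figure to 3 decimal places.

The onshore deposit real return: 1.131/1.014 − 1 = 11.5385%.
The offshore deposit real return: 1.069/1.007 − 1 = 6.1569%.
Difference: 11.5385 − 6.1569 = 5.3816 pp.

5.382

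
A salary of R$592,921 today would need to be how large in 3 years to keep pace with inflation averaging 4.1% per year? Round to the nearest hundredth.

Cumulative price-level factor: (1+4.1%)^3 = 1.128111921.
The nominal amount required is R$592,921 scaled up by that factor.

R$668,881.25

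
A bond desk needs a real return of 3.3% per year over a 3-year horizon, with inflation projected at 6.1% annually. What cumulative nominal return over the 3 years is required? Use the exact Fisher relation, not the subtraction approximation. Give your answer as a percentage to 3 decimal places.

Required annual nominal rate: (1+3.3%)(1+6.1%) − 1 = 9.6013%.
Cumulative over 3 years: (1 + 0.096013)^3 − 1 ≈ 0.31658.

31.658%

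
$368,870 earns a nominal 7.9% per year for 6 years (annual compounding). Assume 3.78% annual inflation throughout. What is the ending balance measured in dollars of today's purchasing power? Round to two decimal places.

Nominal value at maturity: $368,870 × (1 + 7.9%)^6 ≈ $582,105.90.
Price-level factor over 6 years: (1 + 3.78%)^6 ≈ 1.2493438927.
Dividing the nominal maturity value by the price-level factor gives the value in today's money.

$465,929.28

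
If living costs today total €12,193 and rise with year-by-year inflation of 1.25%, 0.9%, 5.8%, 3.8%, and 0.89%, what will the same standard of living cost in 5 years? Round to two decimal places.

Cumulative price-level factor: 1.0125 × 1.009 × 1.058 × 1.038 × 1.0089 ≈ 1.1319241905.
Multiplying €12,193 by the price-level factor gives the future nominal sum.

€13,801.55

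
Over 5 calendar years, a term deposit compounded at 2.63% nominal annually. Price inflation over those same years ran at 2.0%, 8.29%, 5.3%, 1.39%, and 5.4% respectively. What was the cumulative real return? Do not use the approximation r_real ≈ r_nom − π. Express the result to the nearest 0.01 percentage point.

-8.40%

Cumulative inflation factor: 1.020 × 1.0829 × 1.053 × 1.0139 × 1.054 ≈ 1.24295.
Nominal growth factor: 1.13860. Real growth factor = 1.13860 / 1.24295 ≈ 0.91605.
Total real return ≈ -8.3950%.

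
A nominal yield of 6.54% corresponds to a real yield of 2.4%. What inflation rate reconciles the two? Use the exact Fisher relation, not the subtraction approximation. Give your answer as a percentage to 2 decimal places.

4.04%

From (1+r_nom) = (1+r_real)(1+π), we get 1+π = (1 + 6.54%)/(1 + 2.4%) = 1.0654/1.024 ≈ 1.04043.
So π ≈ 4.0430%.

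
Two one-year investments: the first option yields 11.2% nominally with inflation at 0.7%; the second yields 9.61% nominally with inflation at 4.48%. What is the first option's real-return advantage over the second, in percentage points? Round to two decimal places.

5.52

The first option real return: 1.112/1.007 − 1 = 10.427%.
The second real return: 1.0961/1.0448 − 1 = 4.910%.
Difference: 10.427 − 4.910 = 5.517 pp.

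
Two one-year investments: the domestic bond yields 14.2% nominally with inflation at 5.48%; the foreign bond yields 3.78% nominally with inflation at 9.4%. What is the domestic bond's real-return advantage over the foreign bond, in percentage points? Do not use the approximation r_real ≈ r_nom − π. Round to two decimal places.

13.40

The domestic bond real return: 1.142/1.0548 − 1 = 8.267%.
The foreign bond real return: 1.0378/1.094 − 1 = -5.137%.
Difference: 8.267 − (-5.137) = 13.404 pp.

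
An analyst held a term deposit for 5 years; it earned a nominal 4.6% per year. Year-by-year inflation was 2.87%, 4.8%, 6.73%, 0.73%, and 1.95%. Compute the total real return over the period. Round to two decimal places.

5.97%

Cumulative inflation factor: 1.0287 × 1.048 × 1.0673 × 1.0073 × 1.0195 ≈ 1.18163.
Nominal growth factor: 1.25216. Real growth factor = 1.25216 / 1.18163 ≈ 1.05968.
Total real return ≈ 5.9683%.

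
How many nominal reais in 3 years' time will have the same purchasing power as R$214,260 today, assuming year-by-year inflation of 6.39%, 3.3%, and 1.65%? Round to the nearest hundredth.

Cumulative price-level factor: 1.0639 × 1.033 × 1.0165 ≈ 1.1171423436.
The nominal amount required is R$214,260 scaled up by that factor.

R$239,358.92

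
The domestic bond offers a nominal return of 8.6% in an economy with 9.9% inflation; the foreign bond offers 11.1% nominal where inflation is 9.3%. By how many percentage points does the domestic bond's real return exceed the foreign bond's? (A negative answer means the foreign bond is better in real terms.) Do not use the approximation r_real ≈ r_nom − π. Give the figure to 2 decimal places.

The domestic bond real return: 1.086/1.099 − 1 = -1.183%.
The foreign bond real return: 1.111/1.093 − 1 = 1.647%.
Difference: -1.183 − 1.647 = -2.830 pp.

-2.83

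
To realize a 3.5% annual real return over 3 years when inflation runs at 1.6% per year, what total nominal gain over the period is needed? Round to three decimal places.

Required annual nominal rate: (1+3.5%)(1+1.6%) − 1 = 5.156%.
Cumulative over 3 years: (1 + 0.05156)^3 − 1 ≈ 0.16279.

16.279%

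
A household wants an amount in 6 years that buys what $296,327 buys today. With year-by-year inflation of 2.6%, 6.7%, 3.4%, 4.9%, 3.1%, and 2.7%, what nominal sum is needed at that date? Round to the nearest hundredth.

Cumulative price-level factor: 1.026 × 1.067 × 1.034 × 1.049 × 1.031 × 1.027 ≈ 1.2572942113.
The nominal amount required is $296,327 scaled up by that factor.

$372,570.22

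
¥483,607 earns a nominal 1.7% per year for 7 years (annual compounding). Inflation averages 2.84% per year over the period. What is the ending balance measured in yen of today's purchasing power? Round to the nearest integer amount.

Nominal value at maturity: ¥483,607 × (1 + 1.7%)^7 ≈ ¥544,176.
Price-level factor over 7 years: (1 + 2.84%)^7 ≈ 1.2165626412.
Dividing the nominal maturity value by the price-level factor gives the value in today's money.

¥447,306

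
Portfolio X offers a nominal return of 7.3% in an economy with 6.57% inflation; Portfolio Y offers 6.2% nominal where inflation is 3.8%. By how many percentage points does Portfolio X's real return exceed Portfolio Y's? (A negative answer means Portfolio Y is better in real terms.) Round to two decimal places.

-1.63

Portfolio X real return: 1.073/1.0657 − 1 = 0.685%.
Portfolio Y real return: 1.062/1.038 − 1 = 2.312%.
Difference: 0.685 − 2.312 = -1.627 pp.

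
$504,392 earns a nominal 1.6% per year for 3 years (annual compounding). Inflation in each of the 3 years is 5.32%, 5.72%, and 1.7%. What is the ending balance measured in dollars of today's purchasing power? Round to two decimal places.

$467,154.31

Nominal value at maturity: $504,392 × (1 + 1.6%)^3 ≈ $528,992.26.
Price-level factor over 3 years: 1.0532 × 1.0572 × 1.017 ≈ 1.1323715717.
Dividing the nominal maturity value by the price-level factor gives the value in today's money.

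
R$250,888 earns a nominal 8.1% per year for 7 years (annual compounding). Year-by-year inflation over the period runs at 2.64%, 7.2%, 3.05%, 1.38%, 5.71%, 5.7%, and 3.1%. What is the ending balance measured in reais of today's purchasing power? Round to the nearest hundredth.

Nominal value at maturity: R$250,888 × (1 + 8.1%)^7 ≈ R$432,772.59.
Price-level factor over 7 years: 1.0264 × 1.072 × 1.0305 × 1.0138 × 1.0571 × 1.057 × 1.031 ≈ 1.3242239465.
The maturity value deflated by that factor is the answer in today's purchasing power.

R$326,812.24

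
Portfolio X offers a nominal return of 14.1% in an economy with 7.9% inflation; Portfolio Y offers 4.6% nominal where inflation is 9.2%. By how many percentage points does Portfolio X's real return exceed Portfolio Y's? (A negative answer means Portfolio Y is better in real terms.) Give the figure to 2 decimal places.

Portfolio X real return: 1.141/1.079 − 1 = 5.746%.
Portfolio Y real return: 1.046/1.092 − 1 = -4.212%.
Difference: 5.746 − (-4.212) = 9.958 pp.

9.96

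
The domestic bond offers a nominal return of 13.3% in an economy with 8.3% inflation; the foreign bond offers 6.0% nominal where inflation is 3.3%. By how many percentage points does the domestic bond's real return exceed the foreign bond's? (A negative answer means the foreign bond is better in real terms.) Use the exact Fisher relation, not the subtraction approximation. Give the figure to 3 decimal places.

2.003

The domestic bond real return: 1.133/1.083 − 1 = 4.6168%.
The foreign bond real return: 1.060/1.033 − 1 = 2.6137%.
Difference: 4.6168 − 2.6137 = 2.0031 pp.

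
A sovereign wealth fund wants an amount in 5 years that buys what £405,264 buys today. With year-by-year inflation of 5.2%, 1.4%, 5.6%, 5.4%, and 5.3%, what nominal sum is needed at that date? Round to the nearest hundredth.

Cumulative price-level factor: 1.052 × 1.014 × 1.056 × 1.054 × 1.053 ≈ 1.2502204403.
Multiplying £405,264 by the price-level factor gives the future nominal sum.

£506,669.34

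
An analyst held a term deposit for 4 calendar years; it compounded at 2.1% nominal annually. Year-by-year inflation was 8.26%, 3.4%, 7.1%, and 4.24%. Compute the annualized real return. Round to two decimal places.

Cumulative inflation factor: 1.0826 × 1.034 × 1.071 × 1.0424 ≈ 1.24972.
Nominal growth factor: 1.08668. Real growth factor = 1.08668 / 1.24972 ≈ 0.86954.
Annualized: 0.86954^(1/4) − 1 ≈ -0.03434.

-3.43%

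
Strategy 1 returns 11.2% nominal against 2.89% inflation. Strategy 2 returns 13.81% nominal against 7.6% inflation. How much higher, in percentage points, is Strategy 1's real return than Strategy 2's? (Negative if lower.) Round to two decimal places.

Strategy 1 real return: 1.112/1.0289 − 1 = 8.077%.
Strategy 2 real return: 1.1381/1.076 − 1 = 5.771%.
Difference: 8.077 − 5.771 = 2.306 pp.

2.31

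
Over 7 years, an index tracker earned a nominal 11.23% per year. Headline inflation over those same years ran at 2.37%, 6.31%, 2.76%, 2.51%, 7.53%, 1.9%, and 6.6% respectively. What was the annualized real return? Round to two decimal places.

6.69%

Cumulative inflation factor: 1.0237 × 1.0631 × 1.0276 × 1.0251 × 1.0753 × 1.019 × 1.066 ≈ 1.33905.
Nominal growth factor: 2.10646. Real growth factor = 2.10646 / 1.33905 ≈ 1.57310.
Annualized: 1.57310^(1/7) − 1 ≈ 0.06686.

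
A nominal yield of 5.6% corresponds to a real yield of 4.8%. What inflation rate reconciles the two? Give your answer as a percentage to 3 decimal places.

0.763%

From (1+r_nom) = (1+r_real)(1+π), we get 1+π = (1 + 5.6%)/(1 + 4.8%) = 1.056/1.048 ≈ 1.00763.
So π ≈ 0.7634%.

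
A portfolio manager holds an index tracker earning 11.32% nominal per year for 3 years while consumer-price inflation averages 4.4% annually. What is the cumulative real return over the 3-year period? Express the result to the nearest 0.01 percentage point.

21.23%

The annual real rate is (1+11.32%)/(1+4.4%) − 1 = 6.6284%.
Compounded over 3 years: (1 + 0.066284)^3 − 1 ≈ 0.21232.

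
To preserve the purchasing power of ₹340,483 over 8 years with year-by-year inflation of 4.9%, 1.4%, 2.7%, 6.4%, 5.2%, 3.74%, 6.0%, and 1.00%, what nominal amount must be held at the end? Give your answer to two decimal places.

Cumulative price-level factor: 1.049 × 1.014 × 1.027 × 1.064 × 1.052 × 1.0374 × 1.060 × 1.0100 ≈ 1.3580468023.
The nominal amount required is ₹340,483 scaled up by that factor.

₹462,391.85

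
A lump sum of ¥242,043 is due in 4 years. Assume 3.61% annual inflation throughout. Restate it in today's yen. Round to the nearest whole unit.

¥210,032

Price-level factor over 4 years: (1 + 3.61%)^4 ≈ 1.1524091419.
Purchasing power today: ¥242,043 divided by that factor.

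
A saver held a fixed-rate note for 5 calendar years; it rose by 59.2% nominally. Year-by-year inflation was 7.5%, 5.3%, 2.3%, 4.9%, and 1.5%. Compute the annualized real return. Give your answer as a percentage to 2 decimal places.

Cumulative inflation factor: 1.075 × 1.053 × 1.023 × 1.049 × 1.015 ≈ 1.23297.
Nominal growth factor: 1.59200. Real growth factor = 1.59200 / 1.23297 ≈ 1.29119.
Annualized: 1.29119^(1/5) − 1 ≈ 0.05244.

5.24%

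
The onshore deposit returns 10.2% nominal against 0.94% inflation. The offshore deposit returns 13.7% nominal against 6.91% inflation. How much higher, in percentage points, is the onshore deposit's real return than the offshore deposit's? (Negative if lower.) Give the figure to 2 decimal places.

The onshore deposit real return: 1.102/1.0094 − 1 = 9.174%.
The offshore deposit real return: 1.137/1.0691 − 1 = 6.351%.
Difference: 9.174 − 6.351 = 2.823 pp.

2.82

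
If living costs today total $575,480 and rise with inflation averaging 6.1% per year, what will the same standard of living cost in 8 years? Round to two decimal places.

Cumulative price-level factor: (1+6.1%)^8 ≈ 1.6059169102.
The nominal amount required is $575,480 scaled up by that factor.

$924,173.06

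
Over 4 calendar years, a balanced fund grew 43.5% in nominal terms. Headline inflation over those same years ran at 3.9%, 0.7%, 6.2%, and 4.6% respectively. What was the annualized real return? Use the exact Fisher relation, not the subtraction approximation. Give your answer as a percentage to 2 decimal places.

5.41%

Cumulative inflation factor: 1.039 × 1.007 × 1.062 × 1.046 ≈ 1.16225.
Nominal growth factor: 1.43500. Real growth factor = 1.43500 / 1.16225 ≈ 1.23467.
Annualized: 1.23467^(1/4) − 1 ≈ 0.05411.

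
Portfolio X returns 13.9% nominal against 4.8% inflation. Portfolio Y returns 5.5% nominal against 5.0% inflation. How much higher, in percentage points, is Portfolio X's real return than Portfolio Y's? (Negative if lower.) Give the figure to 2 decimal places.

8.21

Portfolio X real return: 1.139/1.048 − 1 = 8.683%.
Portfolio Y real return: 1.055/1.050 − 1 = 0.476%.
Difference: 8.683 − 0.476 = 8.207 pp.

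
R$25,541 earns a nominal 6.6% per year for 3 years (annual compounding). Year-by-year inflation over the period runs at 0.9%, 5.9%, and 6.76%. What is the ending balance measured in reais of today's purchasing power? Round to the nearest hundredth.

Nominal value at maturity: R$25,541 × (1 + 6.6%)^3 ≈ R$30,939.23.
Price-level factor over 3 years: 1.009 × 1.059 × 1.0676 = 1.1407636956.
The maturity value deflated by that factor is the answer in today's purchasing power.

R$27,121.51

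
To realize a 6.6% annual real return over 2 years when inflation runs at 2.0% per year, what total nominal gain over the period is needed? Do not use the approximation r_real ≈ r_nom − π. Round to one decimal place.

18.2%

Required annual nominal rate: (1+6.6%)(1+2.0%) − 1 = 8.732%.
Cumulative over 2 years: (1 + 0.08732)^2 − 1 ≈ 0.18226.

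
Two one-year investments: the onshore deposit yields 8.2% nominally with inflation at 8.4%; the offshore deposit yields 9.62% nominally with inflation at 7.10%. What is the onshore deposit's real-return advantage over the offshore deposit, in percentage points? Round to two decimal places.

The onshore deposit real return: 1.082/1.084 − 1 = -0.185%.
The offshore deposit real return: 1.0962/1.0710 − 1 = 2.353%.
Difference: -0.185 − 2.353 = -2.538 pp.

-2.54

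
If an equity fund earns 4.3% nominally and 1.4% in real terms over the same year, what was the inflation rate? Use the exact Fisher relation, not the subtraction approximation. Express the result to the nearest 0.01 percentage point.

From (1+r_nom) = (1+r_real)(1+π), we get 1+π = (1 + 4.3%)/(1 + 1.4%) = 1.043/1.014 ≈ 1.02860.
So π ≈ 2.8600%.

2.86%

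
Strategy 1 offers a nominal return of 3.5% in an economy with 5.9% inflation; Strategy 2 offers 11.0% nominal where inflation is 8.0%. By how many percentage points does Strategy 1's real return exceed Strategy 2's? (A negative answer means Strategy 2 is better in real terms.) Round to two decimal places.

-5.04

Strategy 1 real return: 1.035/1.059 − 1 = -2.266%.
Strategy 2 real return: 1.110/1.080 − 1 = 2.778%.
Difference: -2.266 − 2.778 = -5.044 pp.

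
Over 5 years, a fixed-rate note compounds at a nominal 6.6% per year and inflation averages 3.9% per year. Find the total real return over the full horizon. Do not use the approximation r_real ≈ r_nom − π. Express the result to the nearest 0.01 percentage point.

The annual real rate is (1+6.6%)/(1+3.9%) − 1 = 2.5987%.
Compounded over 5 years: (1 + 0.025987)^5 − 1 ≈ 0.13686.

13.69%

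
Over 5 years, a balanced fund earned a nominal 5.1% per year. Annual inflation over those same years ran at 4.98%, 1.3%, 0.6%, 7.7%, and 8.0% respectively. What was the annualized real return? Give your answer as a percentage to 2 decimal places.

0.60%

Cumulative inflation factor: 1.0498 × 1.013 × 1.006 × 1.077 × 1.080 ≈ 1.24438.
Nominal growth factor: 1.28237. Real growth factor = 1.28237 / 1.24438 ≈ 1.03053.
Annualized: 1.03053^(1/5) − 1 ≈ 0.00603.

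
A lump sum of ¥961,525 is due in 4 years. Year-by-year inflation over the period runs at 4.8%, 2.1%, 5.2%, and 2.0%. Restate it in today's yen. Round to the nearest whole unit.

Price-level factor over 4 years: 1.048 × 1.021 × 1.052 × 1.020 ≈ 1.1481613843.
Purchasing power today: ¥961,525 divided by that factor.

¥837,448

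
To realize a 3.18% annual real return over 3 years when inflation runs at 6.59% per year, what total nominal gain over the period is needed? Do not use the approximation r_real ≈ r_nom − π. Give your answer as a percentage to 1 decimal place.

33.0%

Required annual nominal rate: (1+3.18%)(1+6.59%) − 1 = 9.979562%.
Cumulative over 3 years: (1 + 0.09979562)^3 − 1 ≈ 0.33026.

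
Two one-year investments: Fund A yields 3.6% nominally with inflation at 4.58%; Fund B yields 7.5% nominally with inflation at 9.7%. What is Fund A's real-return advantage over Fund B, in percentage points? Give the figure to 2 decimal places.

1.07

Fund A real return: 1.036/1.0458 − 1 = -0.937%.
Fund B real return: 1.075/1.097 − 1 = -2.005%.
Difference: -0.937 − (-2.005) = 1.068 pp.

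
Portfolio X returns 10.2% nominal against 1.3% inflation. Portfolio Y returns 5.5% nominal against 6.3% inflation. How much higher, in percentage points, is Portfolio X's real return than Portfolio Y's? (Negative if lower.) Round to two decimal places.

Portfolio X real return: 1.102/1.013 − 1 = 8.786%.
Portfolio Y real return: 1.055/1.063 − 1 = -0.753%.
Difference: 8.786 − (-0.753) = 9.539 pp.

9.54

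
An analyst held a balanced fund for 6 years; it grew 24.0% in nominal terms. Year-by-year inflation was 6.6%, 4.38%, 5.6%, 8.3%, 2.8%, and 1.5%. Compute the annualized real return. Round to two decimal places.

-1.13%

Cumulative inflation factor: 1.066 × 1.0438 × 1.056 × 1.083 × 1.028 × 1.015 ≈ 1.32778.
Nominal growth factor: 1.24000. Real growth factor = 1.24000 / 1.32778 ≈ 0.93389.
Annualized: 0.93389^(1/6) − 1 ≈ -0.01133.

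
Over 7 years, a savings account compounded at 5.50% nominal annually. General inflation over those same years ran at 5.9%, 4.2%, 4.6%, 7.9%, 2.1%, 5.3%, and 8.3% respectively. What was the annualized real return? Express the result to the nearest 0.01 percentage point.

0.05%

Cumulative inflation factor: 1.059 × 1.042 × 1.046 × 1.079 × 1.021 × 1.053 × 1.083 ≈ 1.45010.
Nominal growth factor: 1.45468. Real growth factor = 1.45468 / 1.45010 ≈ 1.00315.
Annualized: 1.00315^(1/7) − 1 ≈ 0.00045.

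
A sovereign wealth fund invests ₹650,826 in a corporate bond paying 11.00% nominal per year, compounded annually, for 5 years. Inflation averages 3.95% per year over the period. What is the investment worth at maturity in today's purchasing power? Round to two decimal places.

Nominal value at maturity: ₹650,826 × (1 + 11.00%)^5 ≈ ₹1,096,679.66.
Price-level factor over 5 years: (1 + 3.95%)^5 ≈ 1.2137310668.
The maturity value deflated by that factor is the answer in today's purchasing power.

₹903,560.67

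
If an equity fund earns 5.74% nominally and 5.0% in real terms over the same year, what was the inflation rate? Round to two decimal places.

From (1+r_nom) = (1+r_real)(1+π), we get 1+π = (1 + 5.74%)/(1 + 5.0%) = 1.0574/1.050 ≈ 1.00705.
So π ≈ 0.7048%.

0.70%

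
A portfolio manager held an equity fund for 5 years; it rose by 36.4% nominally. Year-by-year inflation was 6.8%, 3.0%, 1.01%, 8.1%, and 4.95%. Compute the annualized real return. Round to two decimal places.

Cumulative inflation factor: 1.068 × 1.030 × 1.0101 × 1.081 × 1.0495 ≈ 1.26061.
Nominal growth factor: 1.36400. Real growth factor = 1.36400 / 1.26061 ≈ 1.08202.
Annualized: 1.08202^(1/5) − 1 ≈ 0.01589.

1.59%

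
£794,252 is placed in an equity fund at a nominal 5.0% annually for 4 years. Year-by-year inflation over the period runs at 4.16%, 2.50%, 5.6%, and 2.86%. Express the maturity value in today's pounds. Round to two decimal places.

£832,492.33

Nominal value at maturity: £794,252 × (1 + 5.0%)^4 ≈ £965,418.27.
Price-level factor over 4 years: 1.0416 × 1.0250 × 1.056 × 1.0286 ≈ 1.1596722762.
The maturity value deflated by that factor is the answer in today's purchasing power.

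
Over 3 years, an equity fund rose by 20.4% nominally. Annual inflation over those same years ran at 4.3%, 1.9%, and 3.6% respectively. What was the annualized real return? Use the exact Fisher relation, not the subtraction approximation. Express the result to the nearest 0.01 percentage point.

3.02%

Cumulative inflation factor: 1.043 × 1.019 × 1.036 ≈ 1.10108.
Nominal growth factor: 1.20400. Real growth factor = 1.20400 / 1.10108 ≈ 1.09347.
Annualized: 1.09347^(1/3) − 1 ≈ 0.03023.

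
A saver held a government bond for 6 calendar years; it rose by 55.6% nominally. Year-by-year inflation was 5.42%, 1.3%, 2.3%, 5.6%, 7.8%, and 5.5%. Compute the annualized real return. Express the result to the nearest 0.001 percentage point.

Cumulative inflation factor: 1.0542 × 1.013 × 1.023 × 1.056 × 1.078 × 1.055 ≈ 1.31203.
Nominal growth factor: 1.55600. Real growth factor = 1.55600 / 1.31203 ≈ 1.18595.
Annualized: 1.18595^(1/6) − 1 ≈ 0.02883.

2.883%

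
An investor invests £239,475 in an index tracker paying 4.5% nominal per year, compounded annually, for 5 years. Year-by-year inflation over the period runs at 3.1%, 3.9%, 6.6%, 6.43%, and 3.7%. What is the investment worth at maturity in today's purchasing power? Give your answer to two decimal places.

£236,792.20

Nominal value at maturity: £239,475 × (1 + 4.5%)^5 ≈ £298,429.42.
Price-level factor over 5 years: 1.031 × 1.039 × 1.066 × 1.0643 × 1.037 ≈ 1.2603008700.
The maturity value deflated by that factor is the answer in today's purchasing power.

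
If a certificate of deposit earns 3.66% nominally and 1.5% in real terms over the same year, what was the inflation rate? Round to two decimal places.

2.13%

From (1+r_nom) = (1+r_real)(1+π), we get 1+π = (1 + 3.66%)/(1 + 1.5%) = 1.0366/1.015 ≈ 1.02128.
So π ≈ 2.1281%.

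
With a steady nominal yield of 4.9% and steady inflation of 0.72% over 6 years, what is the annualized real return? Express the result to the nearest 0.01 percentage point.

With constant rates the annual real return is the same each year: (1+4.9%)/(1+0.72%) − 1 = 0.04150.

4.15%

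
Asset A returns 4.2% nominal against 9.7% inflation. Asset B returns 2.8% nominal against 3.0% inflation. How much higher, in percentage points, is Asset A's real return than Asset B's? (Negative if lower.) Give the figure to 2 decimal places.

Asset A real return: 1.042/1.097 − 1 = -5.014%.
Asset B real return: 1.028/1.030 − 1 = -0.194%.
Difference: -5.014 − (-0.194) = -4.820 pp.

-4.82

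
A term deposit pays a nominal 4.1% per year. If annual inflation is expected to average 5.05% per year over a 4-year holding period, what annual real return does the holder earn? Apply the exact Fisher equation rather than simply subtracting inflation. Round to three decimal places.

-0.904%

With constant rates the annual real return is the same each year: (1+4.1%)/(1+5.05%) − 1 = -0.00904.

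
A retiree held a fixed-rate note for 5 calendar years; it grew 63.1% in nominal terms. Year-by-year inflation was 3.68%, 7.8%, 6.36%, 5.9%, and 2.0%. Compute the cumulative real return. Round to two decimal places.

Cumulative inflation factor: 1.0368 × 1.078 × 1.0636 × 1.059 × 1.020 ≈ 1.28407.
Nominal growth factor: 1.63100. Real growth factor = 1.63100 / 1.28407 ≈ 1.27018.
Total real return ≈ 27.0181%.

27.02%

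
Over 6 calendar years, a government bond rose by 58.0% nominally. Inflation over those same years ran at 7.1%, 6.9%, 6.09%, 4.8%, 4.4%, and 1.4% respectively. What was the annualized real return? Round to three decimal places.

2.688%

Cumulative inflation factor: 1.071 × 1.069 × 1.0609 × 1.048 × 1.044 × 1.014 ≈ 1.34754.
Nominal growth factor: 1.58000. Real growth factor = 1.58000 / 1.34754 ≈ 1.17251.
Annualized: 1.17251^(1/6) − 1 ≈ 0.02688.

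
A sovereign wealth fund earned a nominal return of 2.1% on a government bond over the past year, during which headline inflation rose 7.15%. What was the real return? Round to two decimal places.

Real return via the Fisher equation: (1 + 2.1%)/(1 + 7.15%) − 1 = 1.021/1.0715 − 1 ≈ -0.04713.

-4.71%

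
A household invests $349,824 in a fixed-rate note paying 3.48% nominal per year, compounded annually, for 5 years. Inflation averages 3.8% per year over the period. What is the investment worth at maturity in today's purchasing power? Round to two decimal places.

$344,464.87

Nominal value at maturity: $349,824 × (1 + 3.48%)^5 ≈ $415,079.90.
Price-level factor over 5 years: (1 + 3.8%)^5 ≈ 1.2049992249.
The maturity value deflated by that factor is the answer in today's purchasing power.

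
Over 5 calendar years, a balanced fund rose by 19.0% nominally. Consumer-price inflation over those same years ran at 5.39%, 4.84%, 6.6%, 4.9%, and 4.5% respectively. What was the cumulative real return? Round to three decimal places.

-7.834%

Cumulative inflation factor: 1.0539 × 1.0484 × 1.066 × 1.049 × 1.045 ≈ 1.29115.
Nominal growth factor: 1.19000. Real growth factor = 1.19000 / 1.29115 ≈ 0.92166.
Total real return ≈ -7.8338%.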